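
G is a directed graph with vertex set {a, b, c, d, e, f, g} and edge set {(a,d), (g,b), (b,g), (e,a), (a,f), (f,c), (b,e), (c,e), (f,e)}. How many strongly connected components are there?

3

{a, c, e, f} are all mutually reachable — one SCC of size 4.
{b, g} are all mutually reachable — one SCC of size 2.
{d} is an SCC by itself.
That gives 3 strongly connected components.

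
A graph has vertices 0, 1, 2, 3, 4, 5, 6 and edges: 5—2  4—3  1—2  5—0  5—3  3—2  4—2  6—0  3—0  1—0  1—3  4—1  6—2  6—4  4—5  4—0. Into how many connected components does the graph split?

Starting from 0 we can reach 0, 1, 2, 3, 4, 5, 6. That is one component of size 7.
Total: 1 component.

1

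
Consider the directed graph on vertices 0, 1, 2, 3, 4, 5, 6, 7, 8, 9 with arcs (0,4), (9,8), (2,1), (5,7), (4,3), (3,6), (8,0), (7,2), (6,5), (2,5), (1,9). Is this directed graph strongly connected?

From 3 we can reach every vertex (0, 1, 2, 3, 4, 5, 6, 7, 8, 9), and every vertex can reach 3 (0, 1, 2, 3, 4, 5, 6, 7, 8, 9). So the whole graph is one strongly connected component.

Yes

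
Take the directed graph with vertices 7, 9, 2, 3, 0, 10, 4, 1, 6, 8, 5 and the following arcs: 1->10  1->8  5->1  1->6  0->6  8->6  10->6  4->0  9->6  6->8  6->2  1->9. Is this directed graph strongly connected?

No

There is no directed path from 0 to 9, so the graph is not strongly connected.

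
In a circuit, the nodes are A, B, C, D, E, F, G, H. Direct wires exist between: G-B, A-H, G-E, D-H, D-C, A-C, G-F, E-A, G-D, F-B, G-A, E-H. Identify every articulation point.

G

Removing G increases the component count from 1 to 2, so G is a cut vertex.
By contrast removing F leaves 1 component; it is not a cut vertex. No other vertex is a cut vertex either.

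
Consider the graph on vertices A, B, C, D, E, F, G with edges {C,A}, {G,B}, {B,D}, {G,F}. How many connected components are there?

3

E is isolated — a component by itself.
Starting from A we can reach A, C. That is one component of size 2.
Starting from B we can reach B, D, F, G. That is one component of size 4.
Total: 3 components.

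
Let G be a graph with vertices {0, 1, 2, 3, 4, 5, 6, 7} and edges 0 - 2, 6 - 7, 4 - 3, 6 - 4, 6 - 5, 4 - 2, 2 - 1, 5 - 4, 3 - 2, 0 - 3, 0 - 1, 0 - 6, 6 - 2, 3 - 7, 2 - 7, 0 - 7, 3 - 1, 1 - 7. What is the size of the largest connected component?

8

Starting from 0 we can reach 0, 1, 2, 3, 4, 5, 6, 7. That is one component of size 8.
The largest has 8 vertices.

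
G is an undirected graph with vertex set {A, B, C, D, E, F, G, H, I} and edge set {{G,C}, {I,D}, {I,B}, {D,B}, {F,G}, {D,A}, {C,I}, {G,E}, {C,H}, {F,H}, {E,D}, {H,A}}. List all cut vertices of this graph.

none

Removing E, for instance, still leaves 1 component. No single vertex removal increases the component count — the graph has no articulation points.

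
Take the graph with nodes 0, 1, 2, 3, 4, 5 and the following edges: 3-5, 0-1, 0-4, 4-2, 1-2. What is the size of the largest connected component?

4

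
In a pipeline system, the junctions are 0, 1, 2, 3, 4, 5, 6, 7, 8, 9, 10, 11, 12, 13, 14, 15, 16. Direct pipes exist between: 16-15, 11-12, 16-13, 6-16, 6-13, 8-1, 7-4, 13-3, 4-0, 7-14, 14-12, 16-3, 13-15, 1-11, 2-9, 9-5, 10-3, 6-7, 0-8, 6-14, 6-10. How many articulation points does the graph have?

2

Removing 6 increases the component count from 2 to 3, so 6 is a cut vertex.
Removing 9 increases the component count from 2 to 3, so 9 is a cut vertex.
By contrast removing 16 leaves 2 components; it is not a cut vertex. No other vertex is a cut vertex either.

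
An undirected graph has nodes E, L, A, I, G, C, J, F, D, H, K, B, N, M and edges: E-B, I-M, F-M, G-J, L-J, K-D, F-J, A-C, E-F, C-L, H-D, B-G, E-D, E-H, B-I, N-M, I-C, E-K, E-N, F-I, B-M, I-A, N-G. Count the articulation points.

Removing E increases the component count from 1 to 2, so E is a cut vertex.
By contrast removing D leaves 1 component; it is not a cut vertex. No other vertex is a cut vertex either.

1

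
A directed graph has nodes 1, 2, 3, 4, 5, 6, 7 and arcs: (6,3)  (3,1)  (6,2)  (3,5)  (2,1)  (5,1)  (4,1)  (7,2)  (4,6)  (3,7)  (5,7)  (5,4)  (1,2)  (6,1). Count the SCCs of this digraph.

{3, 4, 5, 6} are all mutually reachable — one SCC of size 4.
{1, 2} are all mutually reachable — one SCC of size 2.
{7} is an SCC by itself.
That gives 3 strongly connected components.

3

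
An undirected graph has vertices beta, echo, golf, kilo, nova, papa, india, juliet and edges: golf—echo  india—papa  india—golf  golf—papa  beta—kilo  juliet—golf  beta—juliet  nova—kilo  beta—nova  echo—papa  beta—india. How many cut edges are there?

0

The edges on the cycle beta-nova-kilo-beta are not bridges since each lies on that cycle.
Every edge lies on some cycle, so there are no bridges.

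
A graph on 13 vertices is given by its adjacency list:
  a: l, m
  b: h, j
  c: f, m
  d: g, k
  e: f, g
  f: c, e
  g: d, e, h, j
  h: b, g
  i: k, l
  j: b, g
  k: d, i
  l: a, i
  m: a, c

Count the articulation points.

1

Removing g increases the component count from 1 to 2, so g is a cut vertex.
By contrast removing f leaves 1 component; it is not a cut vertex. No other vertex is a cut vertex either.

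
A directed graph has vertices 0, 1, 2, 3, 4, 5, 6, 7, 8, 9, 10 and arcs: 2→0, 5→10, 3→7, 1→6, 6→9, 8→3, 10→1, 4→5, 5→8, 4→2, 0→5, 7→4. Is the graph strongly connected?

No

There is no directed path from 9 to 8, so the graph is not strongly connected.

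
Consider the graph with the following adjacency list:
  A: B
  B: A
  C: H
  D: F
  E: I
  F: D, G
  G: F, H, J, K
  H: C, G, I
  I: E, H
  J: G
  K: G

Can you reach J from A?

The component containing A is {A, B}, and J is not in it.

No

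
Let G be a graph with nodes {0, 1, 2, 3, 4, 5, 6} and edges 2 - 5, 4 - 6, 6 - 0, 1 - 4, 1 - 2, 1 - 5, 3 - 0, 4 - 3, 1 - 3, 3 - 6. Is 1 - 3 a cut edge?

After removing 1 - 3, the path 1-4-3 still connects them, so the edge is not a bridge.

No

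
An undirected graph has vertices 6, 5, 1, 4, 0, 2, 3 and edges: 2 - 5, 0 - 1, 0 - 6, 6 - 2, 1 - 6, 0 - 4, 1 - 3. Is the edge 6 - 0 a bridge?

After removing 6 - 0, the path 6-1-0 still connects them, so the edge is not a bridge.

No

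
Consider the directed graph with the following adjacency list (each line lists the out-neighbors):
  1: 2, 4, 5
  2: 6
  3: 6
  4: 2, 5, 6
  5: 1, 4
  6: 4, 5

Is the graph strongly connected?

There is no directed path from 2 to 3, so the graph is not strongly connected.

No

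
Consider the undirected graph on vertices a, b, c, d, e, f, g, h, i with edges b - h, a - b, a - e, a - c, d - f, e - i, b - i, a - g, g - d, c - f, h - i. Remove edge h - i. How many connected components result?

1

h and i are still connected via h-b-i, so the component count stays at 1.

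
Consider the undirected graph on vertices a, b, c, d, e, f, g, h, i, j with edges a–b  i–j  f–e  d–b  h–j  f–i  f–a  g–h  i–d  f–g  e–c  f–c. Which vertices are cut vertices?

f

Removing f increases the component count from 1 to 2, so f is a cut vertex.
By contrast removing i leaves 1 component; it is not a cut vertex. No other vertex is a cut vertex either.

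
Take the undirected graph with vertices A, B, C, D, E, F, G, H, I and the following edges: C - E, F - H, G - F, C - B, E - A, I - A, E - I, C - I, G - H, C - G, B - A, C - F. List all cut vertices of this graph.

Removing C increases the component count from 2 to 3, so C is a cut vertex.
By contrast removing H leaves 2 components; it is not a cut vertex. No other vertex is a cut vertex either.

C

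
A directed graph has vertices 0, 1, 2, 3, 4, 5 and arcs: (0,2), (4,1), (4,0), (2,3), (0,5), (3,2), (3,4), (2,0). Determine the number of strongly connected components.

{0, 2, 3, 4} are all mutually reachable — one SCC of size 4.
{5} is an SCC by itself.
{1} is an SCC by itself.
That gives 3 strongly connected components.

3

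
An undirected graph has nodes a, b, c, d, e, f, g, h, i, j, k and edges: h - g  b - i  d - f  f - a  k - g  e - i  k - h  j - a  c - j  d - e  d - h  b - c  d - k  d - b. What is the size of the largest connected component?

Starting from a we can reach a, b, c, d, e, f, g, h, i, j, k. That is one component of size 11.
The largest has 11 vertices.

11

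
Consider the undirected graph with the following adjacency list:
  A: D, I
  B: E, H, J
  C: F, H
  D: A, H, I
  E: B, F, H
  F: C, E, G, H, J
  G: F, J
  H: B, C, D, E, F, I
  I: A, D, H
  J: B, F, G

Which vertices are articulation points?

H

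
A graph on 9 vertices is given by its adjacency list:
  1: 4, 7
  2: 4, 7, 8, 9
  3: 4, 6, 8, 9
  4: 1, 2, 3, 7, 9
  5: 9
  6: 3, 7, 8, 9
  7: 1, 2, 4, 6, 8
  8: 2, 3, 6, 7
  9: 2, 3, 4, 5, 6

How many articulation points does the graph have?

Removing 9 increases the component count from 1 to 2, so 9 is a cut vertex.
By contrast removing 7 leaves 1 component; it is not a cut vertex. No other vertex is a cut vertex either.

1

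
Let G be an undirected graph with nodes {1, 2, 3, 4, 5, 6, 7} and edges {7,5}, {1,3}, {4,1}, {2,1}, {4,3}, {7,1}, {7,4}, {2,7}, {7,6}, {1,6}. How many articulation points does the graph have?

1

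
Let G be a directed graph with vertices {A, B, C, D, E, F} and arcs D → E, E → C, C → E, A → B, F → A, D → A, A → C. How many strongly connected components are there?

{C, E} are all mutually reachable — one SCC of size 2.
{A} is an SCC by itself.
{B} is an SCC by itself.
{D} is an SCC by itself.
{F} is an SCC by itself.
That gives 5 strongly connected components.

5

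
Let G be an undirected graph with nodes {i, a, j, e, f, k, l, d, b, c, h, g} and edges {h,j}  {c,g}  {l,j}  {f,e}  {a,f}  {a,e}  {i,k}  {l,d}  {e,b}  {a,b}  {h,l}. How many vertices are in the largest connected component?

4

Starting from c we can reach c, g. That is one component of size 2.
Starting from i we can reach i, k. That is one component of size 2.
Starting from d we can reach d, h, j, l. That is one component of size 4.
Starting from a we can reach a, b, e, f. That is one component of size 4.
The largest has 4 vertices.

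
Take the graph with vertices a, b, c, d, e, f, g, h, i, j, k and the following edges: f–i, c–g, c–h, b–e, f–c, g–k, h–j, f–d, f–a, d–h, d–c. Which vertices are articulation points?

c, f, g, h

Removing c increases the component count from 2 to 3, so c is a cut vertex.
Removing f increases the component count from 2 to 4, so f is a cut vertex.
Removing g increases the component count from 2 to 3, so g is a cut vertex.
Likewise h is a cut vertex.
By contrast removing d leaves 2 components; it is not a cut vertex. No other vertex is a cut vertex either.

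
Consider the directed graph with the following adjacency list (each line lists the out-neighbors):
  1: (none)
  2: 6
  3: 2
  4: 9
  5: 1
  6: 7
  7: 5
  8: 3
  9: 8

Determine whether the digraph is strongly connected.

No

There is no directed path from 7 to 8, so the graph is not strongly connected.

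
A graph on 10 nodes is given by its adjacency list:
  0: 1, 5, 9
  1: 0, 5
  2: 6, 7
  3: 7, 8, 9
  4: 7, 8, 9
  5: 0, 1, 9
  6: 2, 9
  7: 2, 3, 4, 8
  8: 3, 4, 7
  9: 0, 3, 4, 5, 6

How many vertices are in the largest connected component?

10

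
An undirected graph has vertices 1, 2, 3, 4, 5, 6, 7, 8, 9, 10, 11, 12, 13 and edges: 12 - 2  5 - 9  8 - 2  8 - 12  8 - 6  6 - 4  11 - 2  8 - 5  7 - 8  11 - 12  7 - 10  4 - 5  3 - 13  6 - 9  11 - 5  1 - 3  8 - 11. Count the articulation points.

Removing 3 increases the component count from 2 to 3, so 3 is a cut vertex.
Removing 7 increases the component count from 2 to 3, so 7 is a cut vertex.
Removing 8 increases the component count from 2 to 3, so 8 is a cut vertex.
By contrast removing 13 leaves 2 components; it is not a cut vertex. No other vertex is a cut vertex either.

3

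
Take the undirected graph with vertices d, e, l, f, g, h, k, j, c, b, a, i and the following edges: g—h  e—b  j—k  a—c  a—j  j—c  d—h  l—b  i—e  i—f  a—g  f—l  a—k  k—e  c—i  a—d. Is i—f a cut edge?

No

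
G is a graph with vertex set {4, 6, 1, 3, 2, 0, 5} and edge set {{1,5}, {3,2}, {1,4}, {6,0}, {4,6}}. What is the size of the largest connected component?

Starting from 2 we can reach 2, 3. That is one component of size 2.
Starting from 0 we can reach 0, 1, 4, 5, 6. That is one component of size 5.
The largest has 5 vertices.

5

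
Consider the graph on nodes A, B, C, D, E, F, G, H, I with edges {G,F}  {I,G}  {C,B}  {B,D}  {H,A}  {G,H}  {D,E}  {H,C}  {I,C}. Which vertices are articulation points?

B, C, D, G, H

Removing B increases the component count from 1 to 2, so B is a cut vertex.
Removing C increases the component count from 1 to 2, so C is a cut vertex.
Removing D increases the component count from 1 to 2, so D is a cut vertex.
Likewise G, H are cut vertices.
By contrast removing F leaves 1 component; it is not a cut vertex. No other vertex is a cut vertex either.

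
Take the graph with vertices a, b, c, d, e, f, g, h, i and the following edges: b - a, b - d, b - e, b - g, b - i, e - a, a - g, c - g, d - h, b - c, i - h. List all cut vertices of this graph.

Removing b increases the component count from 2 to 3, so b is a cut vertex.
By contrast removing e leaves 2 components; it is not a cut vertex. No other vertex is a cut vertex either.

b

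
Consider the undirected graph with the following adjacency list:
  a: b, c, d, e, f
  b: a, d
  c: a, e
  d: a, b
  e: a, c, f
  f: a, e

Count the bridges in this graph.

0

The edges on the cycle a-b-d-a are not bridges since each lies on that cycle.
Every edge lies on some cycle, so there are no bridges.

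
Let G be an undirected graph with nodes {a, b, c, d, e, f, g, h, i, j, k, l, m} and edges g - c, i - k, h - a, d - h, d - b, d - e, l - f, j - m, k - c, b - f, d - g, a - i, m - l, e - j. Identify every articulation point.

Removing d increases the component count from 1 to 2, so d is a cut vertex.
By contrast removing b leaves 1 component; it is not a cut vertex. No other vertex is a cut vertex either.

d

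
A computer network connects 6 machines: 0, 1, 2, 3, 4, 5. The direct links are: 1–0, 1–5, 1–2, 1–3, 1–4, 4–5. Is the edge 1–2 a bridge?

Yes

Removing 1–2 leaves no path between 1 and 2: the component count goes from 1 to 2. So it is a bridge.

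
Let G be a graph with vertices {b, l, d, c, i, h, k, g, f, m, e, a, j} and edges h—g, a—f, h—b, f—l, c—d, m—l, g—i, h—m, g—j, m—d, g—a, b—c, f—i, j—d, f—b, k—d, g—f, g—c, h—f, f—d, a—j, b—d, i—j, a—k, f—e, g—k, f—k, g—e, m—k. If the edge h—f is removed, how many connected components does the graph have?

h and f are still connected via h-g-f, so the component count stays at 1.

1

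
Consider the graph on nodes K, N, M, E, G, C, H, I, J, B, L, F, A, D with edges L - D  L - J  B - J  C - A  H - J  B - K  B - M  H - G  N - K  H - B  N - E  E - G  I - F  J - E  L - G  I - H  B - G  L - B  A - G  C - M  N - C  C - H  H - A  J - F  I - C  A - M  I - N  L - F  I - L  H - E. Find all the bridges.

The edges on the cycle I-L-G-E-J-H-C-N-I are not bridges since each lies on that cycle.
But removing D - L disconnects D from L — this is a bridge.

D-L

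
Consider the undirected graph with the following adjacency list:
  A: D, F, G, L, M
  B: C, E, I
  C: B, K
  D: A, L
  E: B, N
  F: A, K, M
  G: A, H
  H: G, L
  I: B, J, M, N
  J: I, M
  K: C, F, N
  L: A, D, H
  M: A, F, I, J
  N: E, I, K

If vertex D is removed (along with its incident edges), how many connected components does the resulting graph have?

1

With D gone, the remaining components are: {A, B, C, E, F, G, H, I, J, K, L, M, N}.
That is 1 component.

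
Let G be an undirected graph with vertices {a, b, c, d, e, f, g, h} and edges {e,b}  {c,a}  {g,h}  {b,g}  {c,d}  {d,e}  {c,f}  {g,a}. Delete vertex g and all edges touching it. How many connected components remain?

2

With g gone, the remaining components are: {h}; {a, b, c, d, e, f}.
That is 2 components.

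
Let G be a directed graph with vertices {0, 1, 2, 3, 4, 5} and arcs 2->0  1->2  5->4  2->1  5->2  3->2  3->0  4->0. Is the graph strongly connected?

There is no directed path from 4 to 5, so the graph is not strongly connected.

No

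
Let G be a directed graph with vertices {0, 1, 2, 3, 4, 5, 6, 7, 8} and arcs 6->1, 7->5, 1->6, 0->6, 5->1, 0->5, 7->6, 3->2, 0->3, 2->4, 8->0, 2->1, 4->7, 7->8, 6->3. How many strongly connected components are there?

1

{0, 1, 2, 3, 4, 5, 6, 7, 8} are all mutually reachable — one SCC of size 9.
That gives 1 strongly connected component.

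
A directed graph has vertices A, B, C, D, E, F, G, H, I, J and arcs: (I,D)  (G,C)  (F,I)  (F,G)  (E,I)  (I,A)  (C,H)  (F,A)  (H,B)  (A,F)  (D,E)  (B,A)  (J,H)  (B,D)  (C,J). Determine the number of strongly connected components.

1

{A, B, C, D, E, F, G, H, I, J} are all mutually reachable — one SCC of size 10.
That gives 1 strongly connected component.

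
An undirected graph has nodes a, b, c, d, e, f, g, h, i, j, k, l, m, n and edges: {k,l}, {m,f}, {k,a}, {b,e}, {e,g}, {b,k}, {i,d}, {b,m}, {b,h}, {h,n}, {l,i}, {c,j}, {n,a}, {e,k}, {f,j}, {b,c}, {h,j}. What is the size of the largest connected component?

14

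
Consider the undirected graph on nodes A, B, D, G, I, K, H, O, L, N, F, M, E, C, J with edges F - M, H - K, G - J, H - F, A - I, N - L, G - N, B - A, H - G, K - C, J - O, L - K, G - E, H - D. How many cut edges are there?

The edges on the cycle H-G-N-L-K-H are not bridges since each lies on that cycle.
But removing M - F disconnects M from F; removing A - I disconnects A from I; removing G - J disconnects G from J; removing O - J disconnects O from J — these are bridges.
In total 9 edges are bridges.

9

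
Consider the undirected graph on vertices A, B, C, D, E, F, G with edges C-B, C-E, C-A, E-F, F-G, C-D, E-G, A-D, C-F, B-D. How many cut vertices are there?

1

Removing C increases the component count from 1 to 2, so C is a cut vertex.
By contrast removing F leaves 1 component; it is not a cut vertex. No other vertex is a cut vertex either.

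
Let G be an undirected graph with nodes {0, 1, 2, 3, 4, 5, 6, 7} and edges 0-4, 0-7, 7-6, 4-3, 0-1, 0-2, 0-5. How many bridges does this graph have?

7

removing 2-0 disconnects 2 from 0; removing 3-4 disconnects 3 from 4; removing 0-4 disconnects 0 from 4; removing 1-0 disconnects 1 from 0 — these are bridges.
In total 7 edges are bridges.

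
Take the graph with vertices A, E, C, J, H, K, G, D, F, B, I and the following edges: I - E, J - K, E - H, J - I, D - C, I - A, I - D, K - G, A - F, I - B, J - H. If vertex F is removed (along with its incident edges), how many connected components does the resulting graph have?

With F gone, the remaining components are: {A, B, C, D, E, G, H, I, J, K}.
That is 1 component.

1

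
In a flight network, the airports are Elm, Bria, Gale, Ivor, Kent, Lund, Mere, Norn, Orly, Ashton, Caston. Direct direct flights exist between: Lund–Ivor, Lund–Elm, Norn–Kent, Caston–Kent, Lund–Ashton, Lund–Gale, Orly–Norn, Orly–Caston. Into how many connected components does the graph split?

4

Bria is isolated — a component by itself.
Mere is isolated — a component by itself.
Starting from Kent we can reach Kent, Norn, Orly, Caston. That is one component of size 4.
Starting from Elm we can reach Elm, Gale, Ivor, Lund, Ashton. That is one component of size 5.
Total: 4 components.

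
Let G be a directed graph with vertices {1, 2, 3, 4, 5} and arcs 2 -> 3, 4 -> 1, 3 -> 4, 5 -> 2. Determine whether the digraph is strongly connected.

No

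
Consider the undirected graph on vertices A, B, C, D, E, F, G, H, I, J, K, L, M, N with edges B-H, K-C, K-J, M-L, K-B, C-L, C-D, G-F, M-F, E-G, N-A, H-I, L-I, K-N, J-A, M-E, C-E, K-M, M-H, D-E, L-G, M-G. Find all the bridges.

none

The edges on the cycle C-D-E-C are not bridges since each lies on that cycle.
Every edge lies on some cycle, so there are no bridges.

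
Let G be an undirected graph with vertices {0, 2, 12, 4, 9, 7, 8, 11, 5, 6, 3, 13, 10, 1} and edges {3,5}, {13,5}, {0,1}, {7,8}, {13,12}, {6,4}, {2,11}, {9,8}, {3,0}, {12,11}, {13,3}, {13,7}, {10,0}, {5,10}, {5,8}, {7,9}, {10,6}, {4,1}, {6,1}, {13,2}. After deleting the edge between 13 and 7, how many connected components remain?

1

13 and 7 are still connected via 13-5-8-7, so the component count stays at 1.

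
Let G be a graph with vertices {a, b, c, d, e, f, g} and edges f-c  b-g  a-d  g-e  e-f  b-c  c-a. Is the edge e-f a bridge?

No

After removing e-f, the path e-g-b-c-f still connects them, so the edge is not a bridge.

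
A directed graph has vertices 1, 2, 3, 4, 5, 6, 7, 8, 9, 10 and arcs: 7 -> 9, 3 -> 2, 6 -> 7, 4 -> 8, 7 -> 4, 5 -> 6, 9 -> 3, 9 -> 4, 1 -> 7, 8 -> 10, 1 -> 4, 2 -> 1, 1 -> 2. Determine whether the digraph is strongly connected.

No

There is no directed path from 9 to 6, so the graph is not strongly connected.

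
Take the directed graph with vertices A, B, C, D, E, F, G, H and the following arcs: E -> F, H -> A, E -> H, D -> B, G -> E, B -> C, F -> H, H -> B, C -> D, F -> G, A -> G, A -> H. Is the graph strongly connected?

No

There is no directed path from C to H, so the graph is not strongly connected.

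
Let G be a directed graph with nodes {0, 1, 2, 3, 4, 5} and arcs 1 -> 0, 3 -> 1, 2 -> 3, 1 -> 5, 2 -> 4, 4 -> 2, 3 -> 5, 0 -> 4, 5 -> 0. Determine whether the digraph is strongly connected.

Yes

From 2 we can reach every vertex (0, 1, 2, 3, 4, 5), and every vertex can reach 2 (0, 1, 2, 3, 4, 5). So the whole graph is one strongly connected component.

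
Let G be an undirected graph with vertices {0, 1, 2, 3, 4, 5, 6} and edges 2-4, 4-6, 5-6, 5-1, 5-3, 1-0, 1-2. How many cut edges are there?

2

The edges on the cycle 5-1-2-4-6-5 are not bridges since each lies on that cycle.
But removing 1-0 disconnects 1 from 0; removing 5-3 disconnects 5 from 3 — these are bridges.
That makes 2 bridges.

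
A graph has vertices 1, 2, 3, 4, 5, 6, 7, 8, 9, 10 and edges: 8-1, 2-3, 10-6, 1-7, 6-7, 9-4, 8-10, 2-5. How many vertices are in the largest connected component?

Starting from 4 we can reach 4, 9. That is one component of size 2.
Starting from 2 we can reach 2, 3, 5. That is one component of size 3.
Starting from 1 we can reach 1, 6, 7, 8, 10. That is one component of size 5.
The largest has 5 vertices.

5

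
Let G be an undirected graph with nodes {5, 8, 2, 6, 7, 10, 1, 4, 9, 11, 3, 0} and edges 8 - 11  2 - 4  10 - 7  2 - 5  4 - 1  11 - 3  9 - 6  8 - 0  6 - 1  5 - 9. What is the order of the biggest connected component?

Starting from 7 we can reach 7, 10. That is one component of size 2.
Starting from 0 we can reach 0, 3, 8, 11. That is one component of size 4.
Starting from 1 we can reach 1, 2, 4, 5, 6, 9. That is one component of size 6.
The largest has 6 vertices.

6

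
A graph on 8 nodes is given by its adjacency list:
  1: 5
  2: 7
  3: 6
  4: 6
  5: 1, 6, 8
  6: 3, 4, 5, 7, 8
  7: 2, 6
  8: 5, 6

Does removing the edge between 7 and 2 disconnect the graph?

Yes

Removing 7-2 leaves no path between 7 and 2: the component count goes from 1 to 2. So it is a bridge.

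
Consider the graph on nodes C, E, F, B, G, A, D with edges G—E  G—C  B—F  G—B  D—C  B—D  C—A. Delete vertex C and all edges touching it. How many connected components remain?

2

With C gone, the remaining components are: {A}; {B, D, E, F, G}.
That is 2 components.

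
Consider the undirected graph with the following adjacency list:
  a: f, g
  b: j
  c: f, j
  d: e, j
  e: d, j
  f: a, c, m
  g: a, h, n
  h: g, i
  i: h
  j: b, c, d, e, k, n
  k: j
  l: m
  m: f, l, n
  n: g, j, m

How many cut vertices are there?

Removing g increases the component count from 1 to 2, so g is a cut vertex.
Removing h increases the component count from 1 to 2, so h is a cut vertex.
Removing j increases the component count from 1 to 4, so j is a cut vertex.
Likewise m is a cut vertex.
By contrast removing n leaves 1 component; it is not a cut vertex. No other vertex is a cut vertex either.

4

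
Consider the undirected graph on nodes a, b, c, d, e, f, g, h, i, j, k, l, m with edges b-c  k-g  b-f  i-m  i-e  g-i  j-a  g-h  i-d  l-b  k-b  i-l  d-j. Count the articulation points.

Removing b increases the component count from 1 to 3, so b is a cut vertex.
Removing d increases the component count from 1 to 2, so d is a cut vertex.
Removing g increases the component count from 1 to 2, so g is a cut vertex.
Likewise i, j are cut vertices.
By contrast removing f leaves 1 component; it is not a cut vertex. No other vertex is a cut vertex either.

5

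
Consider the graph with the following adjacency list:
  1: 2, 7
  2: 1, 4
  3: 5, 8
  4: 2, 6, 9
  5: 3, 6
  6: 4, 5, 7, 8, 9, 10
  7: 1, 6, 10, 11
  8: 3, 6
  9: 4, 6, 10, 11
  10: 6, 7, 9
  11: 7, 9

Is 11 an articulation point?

No

Deleting 11 leaves 1 component (was 1) (its neighbors 7, 9 remain connected to each other), so 11 is not a cut vertex.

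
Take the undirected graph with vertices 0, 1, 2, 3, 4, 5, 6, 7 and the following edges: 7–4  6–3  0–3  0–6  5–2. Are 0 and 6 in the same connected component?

From 0 we can reach 0, 3, 6, which includes 6.

Yes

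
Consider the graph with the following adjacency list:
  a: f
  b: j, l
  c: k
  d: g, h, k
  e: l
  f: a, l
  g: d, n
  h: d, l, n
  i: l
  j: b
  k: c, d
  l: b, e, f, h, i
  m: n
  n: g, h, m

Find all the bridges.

a-f, b-j, b-l, c-k, d-k, e-l, f-l, h-l, i-l, m-n

The edges on the cycle n-h-d-g-n are not bridges since each lies on that cycle.
But removing h-l disconnects h from l; removing a-f disconnects a from f; removing d-k disconnects d from k; removing l-f disconnects l from f — these are bridges.
In total 10 edges are bridges.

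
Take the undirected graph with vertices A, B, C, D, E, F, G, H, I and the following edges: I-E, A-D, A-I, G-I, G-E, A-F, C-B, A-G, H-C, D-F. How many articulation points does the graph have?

Removing A increases the component count from 2 to 3, so A is a cut vertex.
Removing C increases the component count from 2 to 3, so C is a cut vertex.
By contrast removing E leaves 2 components; it is not a cut vertex. No other vertex is a cut vertex either.

2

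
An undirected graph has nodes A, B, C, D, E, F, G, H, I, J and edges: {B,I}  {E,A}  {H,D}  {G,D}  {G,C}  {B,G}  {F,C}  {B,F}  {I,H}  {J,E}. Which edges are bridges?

The edges on the cycle B-I-H-D-G-B are not bridges since each lies on that cycle.
But removing E–A disconnects E from A; removing E–J disconnects E from J — these are bridges.

A-E, E-J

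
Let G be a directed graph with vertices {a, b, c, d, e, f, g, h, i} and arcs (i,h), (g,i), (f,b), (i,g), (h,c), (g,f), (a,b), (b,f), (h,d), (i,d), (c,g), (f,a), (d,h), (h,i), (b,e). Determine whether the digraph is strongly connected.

No

There is no directed path from f to d, so the graph is not strongly connected.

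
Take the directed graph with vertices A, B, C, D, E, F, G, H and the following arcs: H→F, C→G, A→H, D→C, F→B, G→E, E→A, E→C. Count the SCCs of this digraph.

{C, E, G} are all mutually reachable — one SCC of size 3.
{D} is an SCC by itself.
{A} is an SCC by itself.
{F} is an SCC by itself.
{B} is an SCC by itself.
(and 1 more singleton SCC)
That gives 6 strongly connected components.

6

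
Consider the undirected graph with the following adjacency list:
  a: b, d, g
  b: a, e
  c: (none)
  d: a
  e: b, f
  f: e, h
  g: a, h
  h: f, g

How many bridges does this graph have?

1

The edges on the cycle a-b-e-f-h-g-a are not bridges since each lies on that cycle.
But removing a-d disconnects a from d — this is a bridge.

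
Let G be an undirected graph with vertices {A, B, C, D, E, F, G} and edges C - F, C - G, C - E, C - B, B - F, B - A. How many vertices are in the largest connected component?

6

D is isolated — a component by itself.
Starting from A we can reach A, B, C, E, F, G. That is one component of size 6.
The largest has 6 vertices.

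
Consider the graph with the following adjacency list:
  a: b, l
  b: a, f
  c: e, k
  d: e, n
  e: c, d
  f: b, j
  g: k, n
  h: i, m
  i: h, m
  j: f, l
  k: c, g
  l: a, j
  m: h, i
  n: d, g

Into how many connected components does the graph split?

3

Starting from h we can reach h, i, m. That is one component of size 3.
Starting from a we can reach a, b, f, j, l. That is one component of size 5.
Starting from c we can reach c, d, e, g, k, n. That is one component of size 6.
Total: 3 components.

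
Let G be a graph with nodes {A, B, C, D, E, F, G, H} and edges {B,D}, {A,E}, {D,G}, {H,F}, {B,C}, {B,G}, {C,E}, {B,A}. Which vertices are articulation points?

B

Removing B increases the component count from 2 to 3, so B is a cut vertex.
By contrast removing A leaves 2 components; it is not a cut vertex. No other vertex is a cut vertex either.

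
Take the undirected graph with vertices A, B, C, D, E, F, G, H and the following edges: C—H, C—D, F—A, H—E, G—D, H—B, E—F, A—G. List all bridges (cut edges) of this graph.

B-H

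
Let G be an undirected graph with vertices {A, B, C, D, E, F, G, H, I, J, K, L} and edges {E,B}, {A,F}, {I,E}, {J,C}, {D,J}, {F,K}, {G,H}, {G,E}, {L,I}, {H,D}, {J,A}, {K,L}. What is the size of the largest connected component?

Starting from A we can reach A, B, C, D, E, F, G, H, I, J, K, L. That is one component of size 12.
The largest has 12 vertices.

12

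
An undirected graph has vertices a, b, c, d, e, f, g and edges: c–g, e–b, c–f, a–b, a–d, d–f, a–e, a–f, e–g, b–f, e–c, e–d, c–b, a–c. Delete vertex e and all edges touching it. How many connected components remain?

With e gone, the remaining components are: {a, b, c, d, f, g}.
That is 1 component.

1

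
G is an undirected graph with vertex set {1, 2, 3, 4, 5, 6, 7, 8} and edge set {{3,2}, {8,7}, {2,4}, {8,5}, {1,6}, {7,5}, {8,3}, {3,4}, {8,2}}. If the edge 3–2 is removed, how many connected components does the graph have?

3 and 2 are still connected via 3-8-2, so the component count stays at 2.

2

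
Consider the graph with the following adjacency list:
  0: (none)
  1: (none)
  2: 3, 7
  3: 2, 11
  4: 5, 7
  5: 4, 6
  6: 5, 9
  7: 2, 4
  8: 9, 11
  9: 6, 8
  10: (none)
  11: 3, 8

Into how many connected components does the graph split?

1 is isolated — a component by itself.
0 is isolated — a component by itself.
10 is isolated — a component by itself.
Starting from 2 we can reach 2, 3, 4, 5, 6, 7, 8, 9, 11. That is one component of size 9.
Total: 4 components.

4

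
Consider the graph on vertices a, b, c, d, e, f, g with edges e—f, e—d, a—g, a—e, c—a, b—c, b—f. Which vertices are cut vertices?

Removing a increases the component count from 1 to 2, so a is a cut vertex.
Removing e increases the component count from 1 to 2, so e is a cut vertex.
By contrast removing g leaves 1 component; it is not a cut vertex. No other vertex is a cut vertex either.

a, e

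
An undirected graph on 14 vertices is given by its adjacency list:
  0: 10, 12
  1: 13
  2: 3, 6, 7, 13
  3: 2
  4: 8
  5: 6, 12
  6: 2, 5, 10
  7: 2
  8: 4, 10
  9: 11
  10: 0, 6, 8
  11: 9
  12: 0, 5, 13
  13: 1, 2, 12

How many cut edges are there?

6

The edges on the cycle 6-2-13-12-5-6 are not bridges since each lies on that cycle.
But removing 8-10 disconnects 8 from 10; removing 7-2 disconnects 7 from 2; removing 2-3 disconnects 2 from 3; removing 11-9 disconnects 11 from 9 — these are bridges.
In total 6 edges are bridges.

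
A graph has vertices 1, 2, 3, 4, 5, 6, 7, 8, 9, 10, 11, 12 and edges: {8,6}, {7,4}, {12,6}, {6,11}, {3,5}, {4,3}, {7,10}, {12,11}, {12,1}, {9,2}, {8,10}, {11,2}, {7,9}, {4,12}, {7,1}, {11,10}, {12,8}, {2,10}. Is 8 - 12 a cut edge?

After removing 8 - 12, the path 8-6-12 still connects them, so the edge is not a bridge.

No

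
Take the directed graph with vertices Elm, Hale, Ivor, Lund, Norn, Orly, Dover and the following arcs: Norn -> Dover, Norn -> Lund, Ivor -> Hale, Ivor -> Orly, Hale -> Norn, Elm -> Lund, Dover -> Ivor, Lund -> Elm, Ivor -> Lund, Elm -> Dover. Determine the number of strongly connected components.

2

{Elm, Hale, Ivor, Lund, Norn, Dover} are all mutually reachable — one SCC of size 6.
{Orly} is an SCC by itself.
That gives 2 strongly connected components.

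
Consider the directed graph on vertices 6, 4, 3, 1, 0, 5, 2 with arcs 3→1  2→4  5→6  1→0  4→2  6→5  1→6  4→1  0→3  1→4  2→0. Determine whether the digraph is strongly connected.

There is no directed path from 5 to 4, so the graph is not strongly connected.

No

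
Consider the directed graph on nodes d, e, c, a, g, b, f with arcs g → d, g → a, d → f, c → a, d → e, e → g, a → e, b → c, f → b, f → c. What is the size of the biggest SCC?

7

{a, b, c, d, e, f, g} are all mutually reachable — one SCC of size 7.
The largest has 7 vertices.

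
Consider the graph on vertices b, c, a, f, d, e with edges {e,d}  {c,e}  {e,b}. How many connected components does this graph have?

a is isolated — a component by itself.
f is isolated — a component by itself.
Starting from b we can reach b, c, d, e. That is one component of size 4.
Total: 3 components.

3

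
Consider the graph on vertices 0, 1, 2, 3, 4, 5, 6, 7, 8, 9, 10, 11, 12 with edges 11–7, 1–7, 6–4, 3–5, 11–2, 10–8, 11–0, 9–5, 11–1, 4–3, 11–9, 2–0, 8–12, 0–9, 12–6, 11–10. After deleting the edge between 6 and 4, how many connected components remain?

6 and 4 are still connected via 6-12-8-10-11-9-5-3-4, so the component count stays at 1.

1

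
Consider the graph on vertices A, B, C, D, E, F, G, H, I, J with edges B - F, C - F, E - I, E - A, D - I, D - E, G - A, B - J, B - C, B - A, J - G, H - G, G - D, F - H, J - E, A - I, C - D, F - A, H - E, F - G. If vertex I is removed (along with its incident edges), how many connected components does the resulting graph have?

1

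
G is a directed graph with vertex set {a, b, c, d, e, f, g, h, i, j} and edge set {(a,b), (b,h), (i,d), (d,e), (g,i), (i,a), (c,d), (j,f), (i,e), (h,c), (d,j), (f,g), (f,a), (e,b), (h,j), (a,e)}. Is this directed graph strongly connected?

From g we can reach every vertex (a, b, c, d, e, f, g, h, i, j), and every vertex can reach g (a, b, c, d, e, f, g, h, i, j). So the whole graph is one strongly connected component.

Yes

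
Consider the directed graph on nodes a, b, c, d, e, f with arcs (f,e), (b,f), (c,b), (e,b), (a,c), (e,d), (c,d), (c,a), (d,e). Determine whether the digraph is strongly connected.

There is no directed path from f to c, so the graph is not strongly connected.

No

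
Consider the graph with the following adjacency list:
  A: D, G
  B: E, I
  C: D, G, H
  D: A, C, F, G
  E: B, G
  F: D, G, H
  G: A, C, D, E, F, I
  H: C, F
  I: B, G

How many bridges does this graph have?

The edges on the cycle G-C-H-F-G are not bridges since each lies on that cycle.
Every edge lies on some cycle, so there are no bridges.

0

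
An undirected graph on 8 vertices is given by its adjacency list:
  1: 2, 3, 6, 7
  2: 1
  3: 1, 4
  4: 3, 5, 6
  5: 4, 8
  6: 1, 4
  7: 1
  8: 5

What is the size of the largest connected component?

8

Starting from 1 we can reach 1, 2, 3, 4, 5, 6, 7, 8. That is one component of size 8.
The largest has 8 vertices.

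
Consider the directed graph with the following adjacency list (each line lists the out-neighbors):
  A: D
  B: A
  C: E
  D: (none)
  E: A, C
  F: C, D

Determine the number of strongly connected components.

5

{C, E} are all mutually reachable — one SCC of size 2.
{A} is an SCC by itself.
{D} is an SCC by itself.
{F} is an SCC by itself.
{B} is an SCC by itself.
That gives 5 strongly connected components.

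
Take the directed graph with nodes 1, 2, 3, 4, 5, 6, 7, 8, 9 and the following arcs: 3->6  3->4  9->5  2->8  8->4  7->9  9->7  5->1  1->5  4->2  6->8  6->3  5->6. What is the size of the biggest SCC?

{2, 4, 8} are all mutually reachable — one SCC of size 3.
{3, 6} are all mutually reachable — one SCC of size 2.
{7, 9} are all mutually reachable — one SCC of size 2.
{1, 5} are all mutually reachable — one SCC of size 2.
The largest has 3 vertices.

3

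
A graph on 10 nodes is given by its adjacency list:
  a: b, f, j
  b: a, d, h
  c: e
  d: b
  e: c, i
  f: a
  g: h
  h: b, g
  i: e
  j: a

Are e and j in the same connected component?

No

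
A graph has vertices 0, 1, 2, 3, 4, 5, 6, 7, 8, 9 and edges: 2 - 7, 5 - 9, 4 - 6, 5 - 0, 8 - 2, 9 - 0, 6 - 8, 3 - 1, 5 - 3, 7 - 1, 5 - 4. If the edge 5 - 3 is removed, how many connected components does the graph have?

5 and 3 are still connected via 5-4-6-8-2-7-1-3, so the component count stays at 1.

1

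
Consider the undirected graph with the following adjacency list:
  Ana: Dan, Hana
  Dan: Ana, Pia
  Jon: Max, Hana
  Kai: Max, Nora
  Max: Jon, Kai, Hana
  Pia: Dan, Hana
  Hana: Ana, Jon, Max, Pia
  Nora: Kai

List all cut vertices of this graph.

Removing Kai increases the component count from 1 to 2, so Kai is a cut vertex.
Removing Max increases the component count from 1 to 2, so Max is a cut vertex.
Removing Hana increases the component count from 1 to 2, so Hana is a cut vertex.
By contrast removing Pia leaves 1 component; it is not a cut vertex. No other vertex is a cut vertex either.

Kai, Max, Hana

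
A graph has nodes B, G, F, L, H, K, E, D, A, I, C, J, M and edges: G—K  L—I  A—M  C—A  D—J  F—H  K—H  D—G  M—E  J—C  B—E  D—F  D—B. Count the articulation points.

Removing D increases the component count from 2 to 3, so D is a cut vertex.
By contrast removing F leaves 2 components; it is not a cut vertex. No other vertex is a cut vertex either.

1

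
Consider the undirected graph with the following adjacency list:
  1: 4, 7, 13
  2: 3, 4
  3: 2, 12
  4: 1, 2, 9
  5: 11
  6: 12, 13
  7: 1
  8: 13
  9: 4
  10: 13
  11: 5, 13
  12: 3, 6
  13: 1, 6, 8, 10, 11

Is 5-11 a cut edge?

Yes

Removing 5-11 leaves no path between 5 and 11: the component count goes from 1 to 2. So it is a bridge.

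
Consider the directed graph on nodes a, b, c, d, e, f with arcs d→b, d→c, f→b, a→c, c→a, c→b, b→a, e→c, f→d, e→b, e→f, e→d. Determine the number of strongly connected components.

4

{a, b, c} are all mutually reachable — one SCC of size 3.
{e} is an SCC by itself.
{d} is an SCC by itself.
{f} is an SCC by itself.
That gives 4 strongly connected components.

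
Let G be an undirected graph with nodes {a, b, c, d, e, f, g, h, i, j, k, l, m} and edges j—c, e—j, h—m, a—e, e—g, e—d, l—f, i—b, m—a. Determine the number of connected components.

k is isolated — a component by itself.
Starting from b we can reach b, i. That is one component of size 2.
Starting from f we can reach f, l. That is one component of size 2.
Starting from a we can reach a, c, d, e, g, h, j, m. That is one component of size 8.
Total: 4 components.

4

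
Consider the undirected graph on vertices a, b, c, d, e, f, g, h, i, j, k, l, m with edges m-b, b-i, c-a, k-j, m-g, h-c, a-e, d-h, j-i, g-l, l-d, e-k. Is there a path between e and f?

No

The component containing e is {a, b, c, d, e, g, h, i, j, k, l, m}, and f is not in it.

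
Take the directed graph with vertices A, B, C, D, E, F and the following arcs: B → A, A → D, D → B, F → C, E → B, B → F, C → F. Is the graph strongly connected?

There is no directed path from F to E, so the graph is not strongly connected.

No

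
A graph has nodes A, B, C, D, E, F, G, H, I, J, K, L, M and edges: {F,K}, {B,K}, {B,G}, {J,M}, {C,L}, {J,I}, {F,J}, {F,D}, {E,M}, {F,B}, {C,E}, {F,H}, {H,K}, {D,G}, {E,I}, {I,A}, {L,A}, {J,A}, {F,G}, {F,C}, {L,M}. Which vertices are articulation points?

F

Removing F increases the component count from 1 to 2, so F is a cut vertex.
By contrast removing C leaves 1 component; it is not a cut vertex. No other vertex is a cut vertex either.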